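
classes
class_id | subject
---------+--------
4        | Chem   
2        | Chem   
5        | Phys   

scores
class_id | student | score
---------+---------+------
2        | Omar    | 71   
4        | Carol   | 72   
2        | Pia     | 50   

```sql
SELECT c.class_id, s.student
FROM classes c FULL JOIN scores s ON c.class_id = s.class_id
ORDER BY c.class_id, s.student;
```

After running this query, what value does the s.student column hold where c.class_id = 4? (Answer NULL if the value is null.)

FULL OUTER JOIN keeps every row from both sides; unmatched rows get NULL for the other side's columns.
Matching on c.class_id = s.class_id.
Matched pairs: 3; unmatched c rows kept: 1; unmatched s rows kept: 0.

Carol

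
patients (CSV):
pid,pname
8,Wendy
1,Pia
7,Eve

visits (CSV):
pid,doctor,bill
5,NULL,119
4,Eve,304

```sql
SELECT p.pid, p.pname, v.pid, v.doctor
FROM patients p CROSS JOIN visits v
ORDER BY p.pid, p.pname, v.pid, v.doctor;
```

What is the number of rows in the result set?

6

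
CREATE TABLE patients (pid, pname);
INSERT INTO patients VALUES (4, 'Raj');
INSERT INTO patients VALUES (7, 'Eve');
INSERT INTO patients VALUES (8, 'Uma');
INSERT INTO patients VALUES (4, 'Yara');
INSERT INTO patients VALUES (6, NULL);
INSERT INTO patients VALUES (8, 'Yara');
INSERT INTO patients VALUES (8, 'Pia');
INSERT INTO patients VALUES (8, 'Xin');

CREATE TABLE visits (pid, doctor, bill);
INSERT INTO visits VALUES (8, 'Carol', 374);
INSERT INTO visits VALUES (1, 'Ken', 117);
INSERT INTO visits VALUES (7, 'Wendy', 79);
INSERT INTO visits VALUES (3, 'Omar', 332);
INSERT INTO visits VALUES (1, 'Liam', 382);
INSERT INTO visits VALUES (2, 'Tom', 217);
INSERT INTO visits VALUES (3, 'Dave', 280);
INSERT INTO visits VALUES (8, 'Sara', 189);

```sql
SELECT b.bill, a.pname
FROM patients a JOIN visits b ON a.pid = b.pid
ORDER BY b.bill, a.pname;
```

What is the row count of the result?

9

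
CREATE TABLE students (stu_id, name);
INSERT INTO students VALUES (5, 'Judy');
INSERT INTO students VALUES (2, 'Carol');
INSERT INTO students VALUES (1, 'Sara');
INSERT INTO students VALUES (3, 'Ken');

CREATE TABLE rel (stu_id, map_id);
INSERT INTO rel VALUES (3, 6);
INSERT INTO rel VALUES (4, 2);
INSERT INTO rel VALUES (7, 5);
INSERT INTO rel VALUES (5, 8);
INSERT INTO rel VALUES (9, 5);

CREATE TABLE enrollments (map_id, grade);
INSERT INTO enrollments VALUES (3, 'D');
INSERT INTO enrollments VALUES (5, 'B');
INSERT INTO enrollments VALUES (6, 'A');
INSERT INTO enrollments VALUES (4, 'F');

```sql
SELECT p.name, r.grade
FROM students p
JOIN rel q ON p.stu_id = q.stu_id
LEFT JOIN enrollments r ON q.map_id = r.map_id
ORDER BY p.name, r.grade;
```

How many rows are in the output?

2

Step 1 — p INNER JOIN q on stu_id → 2 row(s).
Then LEFT JOIN `enrollments r` on map_id: each of those 2 rows is kept; rows whose q.map_id has no match in r get NULL for r's columns.
Result: 2 row(s).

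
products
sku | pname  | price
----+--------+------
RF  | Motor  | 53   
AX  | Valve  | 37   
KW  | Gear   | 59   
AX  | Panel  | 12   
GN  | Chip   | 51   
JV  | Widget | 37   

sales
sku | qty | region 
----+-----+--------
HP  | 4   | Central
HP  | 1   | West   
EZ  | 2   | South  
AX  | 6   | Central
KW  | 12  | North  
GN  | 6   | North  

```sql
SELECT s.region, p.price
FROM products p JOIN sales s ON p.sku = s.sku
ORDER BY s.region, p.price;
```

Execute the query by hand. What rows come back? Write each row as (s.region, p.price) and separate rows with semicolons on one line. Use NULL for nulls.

INNER JOIN keeps only pairs where the ON condition holds.
Matching on p.sku = s.sku.
- sku=RF: no matching s row, dropped.
- sku=AX: 1 matching s row(s), so 1 row(s) emitted.
- sku=KW: 1 matching s row(s), so 1 row(s) emitted.
- sku=AX: 1 matching s row(s), so 1 row(s) emitted.
- sku=GN: 1 matching s row(s), so 1 row(s) emitted.
- sku=JV: no matching s row, dropped.
After projecting and ordering:
s.region | p.price
Central | 12
Central | 37
North | 51
North | 59

(Central, 12); (Central, 37); (North, 51); (North, 59)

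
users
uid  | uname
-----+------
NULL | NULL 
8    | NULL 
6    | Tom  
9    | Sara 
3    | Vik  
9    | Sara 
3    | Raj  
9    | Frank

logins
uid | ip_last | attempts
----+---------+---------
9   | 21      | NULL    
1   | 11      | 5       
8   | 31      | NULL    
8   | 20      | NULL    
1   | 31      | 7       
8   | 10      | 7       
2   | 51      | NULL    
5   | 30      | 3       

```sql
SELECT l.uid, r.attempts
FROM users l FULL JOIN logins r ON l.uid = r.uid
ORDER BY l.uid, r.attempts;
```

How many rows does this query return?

FULL OUTER JOIN keeps every row from both sides; unmatched rows get NULL for the other side's columns.
Matching on l.uid = r.uid. A NULL in a compared column never satisfies the condition.
Matched pairs: 6; unmatched l rows kept: 4; unmatched r rows kept: 4.
Total: 6 matched + 8 padded = 14 rows.

14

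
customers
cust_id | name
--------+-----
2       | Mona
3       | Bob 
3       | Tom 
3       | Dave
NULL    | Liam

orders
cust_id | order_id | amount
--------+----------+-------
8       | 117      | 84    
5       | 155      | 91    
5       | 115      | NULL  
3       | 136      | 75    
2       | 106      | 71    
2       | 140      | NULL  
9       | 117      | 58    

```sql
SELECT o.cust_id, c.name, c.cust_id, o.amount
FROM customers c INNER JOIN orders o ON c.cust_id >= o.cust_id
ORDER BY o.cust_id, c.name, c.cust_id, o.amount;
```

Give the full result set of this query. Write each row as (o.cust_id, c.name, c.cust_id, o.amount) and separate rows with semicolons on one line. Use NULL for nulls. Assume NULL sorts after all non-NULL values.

INNER JOIN keeps only pairs where the ON condition holds.
Matching on c.cust_id >= o.cust_id. A NULL in a compared column never satisfies the condition.
Matched pairs: 11.

(2, Bob, 3, 71); (2, Bob, 3, NULL); (2, Dave, 3, 71); (2, Dave, 3, NULL); (2, Mona, 2, 71); (2, Mona, 2, NULL); (2, Tom, 3, 71); (2, Tom, 3, NULL); (3, Bob, 3, 75); (3, Dave, 3, 75); (3, Tom, 3, 75)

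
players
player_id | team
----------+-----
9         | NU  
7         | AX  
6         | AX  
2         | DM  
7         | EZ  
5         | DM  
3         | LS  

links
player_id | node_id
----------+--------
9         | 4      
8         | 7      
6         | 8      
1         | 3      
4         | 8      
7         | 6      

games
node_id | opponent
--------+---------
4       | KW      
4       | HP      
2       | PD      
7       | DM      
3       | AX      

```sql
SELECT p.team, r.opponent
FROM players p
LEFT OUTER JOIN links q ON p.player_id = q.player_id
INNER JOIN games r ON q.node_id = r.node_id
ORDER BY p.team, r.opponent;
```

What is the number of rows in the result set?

2

Joins associate left-to-right: players LEFT JOIN links on player_id gives 7 intermediate row(s).
Then INNER JOIN `games r` on node_id: keep only rows whose q.node_id appears in r.
Result: 2 row(s).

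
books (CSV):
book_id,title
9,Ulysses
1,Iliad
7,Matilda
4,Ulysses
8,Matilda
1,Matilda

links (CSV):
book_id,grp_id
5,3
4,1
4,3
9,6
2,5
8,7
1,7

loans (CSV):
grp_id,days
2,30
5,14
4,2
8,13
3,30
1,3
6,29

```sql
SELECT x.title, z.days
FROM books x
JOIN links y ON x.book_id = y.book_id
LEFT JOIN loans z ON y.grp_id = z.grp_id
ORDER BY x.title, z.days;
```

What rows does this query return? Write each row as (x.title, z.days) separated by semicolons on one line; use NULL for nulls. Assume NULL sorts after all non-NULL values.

(Iliad, NULL); (Matilda, NULL); (Matilda, NULL); (Ulysses, 3); (Ulysses, 29); (Ulysses, 30)

Evaluate left to right. First `books x INNER JOIN links y` on book_id: 6 row(s).
Then LEFT JOIN `loans z` on grp_id: each of those 6 rows is kept; rows whose y.grp_id has no match in z get NULL for z's columns.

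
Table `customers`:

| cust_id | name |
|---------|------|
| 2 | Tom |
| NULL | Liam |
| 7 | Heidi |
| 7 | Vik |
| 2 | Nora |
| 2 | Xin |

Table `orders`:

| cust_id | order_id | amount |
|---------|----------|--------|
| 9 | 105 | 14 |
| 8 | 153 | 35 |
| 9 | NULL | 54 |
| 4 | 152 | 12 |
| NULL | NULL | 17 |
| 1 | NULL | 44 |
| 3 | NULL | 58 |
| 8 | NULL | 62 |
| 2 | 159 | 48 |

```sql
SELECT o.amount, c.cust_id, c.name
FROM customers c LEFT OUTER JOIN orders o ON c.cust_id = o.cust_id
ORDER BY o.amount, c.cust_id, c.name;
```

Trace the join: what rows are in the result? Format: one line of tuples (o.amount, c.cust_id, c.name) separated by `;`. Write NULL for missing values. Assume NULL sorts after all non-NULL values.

LEFT JOIN keeps every row from `customers`; unmatched rows get NULL for `orders`'s columns.
Matching on c.cust_id = o.cust_id. A NULL in a compared column never satisfies the condition.
- cust_id=2: 1 matching o row(s), so 1 row(s) emitted.
- cust_id=NULL: no o row matches, row kept with o columns NULL.
- cust_id=7: no o row matches, row kept with o columns NULL.
- cust_id=7: no o row matches, row kept with o columns NULL.
- cust_id=2: 1 matching o row(s), so 1 row(s) emitted.
- cust_id=2: 1 matching o row(s), so 1 row(s) emitted.
After projecting and ordering:
o.amount | c.cust_id | c.name
48 | 2 | Nora
48 | 2 | Tom
48 | 2 | Xin
NULL | 7 | Heidi
NULL | 7 | Vik
NULL | NULL | Liam

(48, 2, Nora); (48, 2, Tom); (48, 2, Xin); (NULL, 7, Heidi); (NULL, 7, Vik); (NULL, NULL, Liam)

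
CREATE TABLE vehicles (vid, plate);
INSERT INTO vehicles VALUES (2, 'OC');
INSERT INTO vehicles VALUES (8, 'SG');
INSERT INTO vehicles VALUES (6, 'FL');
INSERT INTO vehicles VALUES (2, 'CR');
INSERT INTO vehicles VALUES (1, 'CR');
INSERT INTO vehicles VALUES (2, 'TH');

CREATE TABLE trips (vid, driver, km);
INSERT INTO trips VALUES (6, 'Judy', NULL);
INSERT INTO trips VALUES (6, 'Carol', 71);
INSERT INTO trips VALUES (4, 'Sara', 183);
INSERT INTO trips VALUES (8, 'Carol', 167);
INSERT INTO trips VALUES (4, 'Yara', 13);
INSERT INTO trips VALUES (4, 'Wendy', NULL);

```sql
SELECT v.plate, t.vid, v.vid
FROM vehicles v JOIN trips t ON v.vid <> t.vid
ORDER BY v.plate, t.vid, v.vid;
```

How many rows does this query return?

INNER JOIN keeps only pairs where the ON condition holds.
Matching on v.vid <> t.vid.
Matched pairs: 33.
Total: 33 rows.

33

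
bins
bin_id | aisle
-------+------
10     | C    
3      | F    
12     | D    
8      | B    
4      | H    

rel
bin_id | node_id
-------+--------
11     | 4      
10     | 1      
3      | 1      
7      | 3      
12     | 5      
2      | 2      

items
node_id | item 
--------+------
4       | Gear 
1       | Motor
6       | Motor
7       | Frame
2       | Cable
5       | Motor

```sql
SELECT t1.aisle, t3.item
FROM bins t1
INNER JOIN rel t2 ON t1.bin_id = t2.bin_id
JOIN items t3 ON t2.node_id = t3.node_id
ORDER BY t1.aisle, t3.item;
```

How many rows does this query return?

Evaluate left to right. First `bins t1 INNER JOIN rel t2` on bin_id: 3 row(s).
Then INNER JOIN `items t3` on node_id: keep only rows whose t2.node_id appears in t3.
Result: 3 row(s).

3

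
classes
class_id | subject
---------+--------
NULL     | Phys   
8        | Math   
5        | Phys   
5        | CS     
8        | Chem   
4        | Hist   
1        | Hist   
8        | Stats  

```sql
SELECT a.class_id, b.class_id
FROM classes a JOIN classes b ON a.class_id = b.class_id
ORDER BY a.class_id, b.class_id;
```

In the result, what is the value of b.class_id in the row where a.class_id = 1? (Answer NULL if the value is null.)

INNER JOIN keeps only pairs where the ON condition holds.
Matching on a.class_id = b.class_id. A NULL in a compared column never satisfies the condition.
- a[0] class_id=NULL → no match; dropped.
- a[1] class_id=8 → 3 match(es) in b → 3 row(s).
- a[2] class_id=5 → 2 match(es) in b → 2 row(s).
- a[3] class_id=5 → 2 match(es) in b → 2 row(s).
- a[4] class_id=8 → 3 match(es) in b → 3 row(s).
- a[5] class_id=4 → 1 match(es) in b → 1 row(s).
- a[6] class_id=1 → 1 match(es) in b → 1 row(s).
- a[7] class_id=8 → 3 match(es) in b → 3 row(s).

1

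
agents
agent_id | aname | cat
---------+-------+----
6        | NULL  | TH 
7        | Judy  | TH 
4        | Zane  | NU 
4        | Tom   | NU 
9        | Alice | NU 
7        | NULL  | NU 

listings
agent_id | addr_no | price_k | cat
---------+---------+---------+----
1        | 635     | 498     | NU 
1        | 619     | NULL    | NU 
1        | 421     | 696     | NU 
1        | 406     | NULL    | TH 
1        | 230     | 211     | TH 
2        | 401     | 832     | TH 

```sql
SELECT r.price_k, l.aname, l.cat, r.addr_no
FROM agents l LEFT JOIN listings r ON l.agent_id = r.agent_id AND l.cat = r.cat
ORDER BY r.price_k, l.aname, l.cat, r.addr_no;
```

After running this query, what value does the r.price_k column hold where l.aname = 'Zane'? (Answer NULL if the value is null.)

NULL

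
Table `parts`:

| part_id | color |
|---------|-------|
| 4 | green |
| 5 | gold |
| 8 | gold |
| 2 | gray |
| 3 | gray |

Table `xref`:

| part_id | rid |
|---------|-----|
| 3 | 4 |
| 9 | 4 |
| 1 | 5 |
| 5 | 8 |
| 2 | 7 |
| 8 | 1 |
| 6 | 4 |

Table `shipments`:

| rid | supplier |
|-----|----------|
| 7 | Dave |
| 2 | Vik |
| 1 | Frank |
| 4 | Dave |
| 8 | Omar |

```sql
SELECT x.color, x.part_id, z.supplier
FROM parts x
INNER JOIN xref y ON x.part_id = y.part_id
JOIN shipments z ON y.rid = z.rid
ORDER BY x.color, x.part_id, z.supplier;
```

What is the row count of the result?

Step 1 — x INNER JOIN y on part_id → 4 row(s).
Then INNER JOIN `shipments z` on rid: keep only rows whose y.rid appears in z.
Result: 4 row(s).

4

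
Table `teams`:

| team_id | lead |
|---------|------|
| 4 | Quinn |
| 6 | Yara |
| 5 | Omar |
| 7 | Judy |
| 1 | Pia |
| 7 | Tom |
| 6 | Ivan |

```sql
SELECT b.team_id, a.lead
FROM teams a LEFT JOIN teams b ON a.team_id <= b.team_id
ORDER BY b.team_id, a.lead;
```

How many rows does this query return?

LEFT JOIN keeps every row from `teams a`; unmatched rows get NULL for `teams b`'s columns.
Matching on a.team_id <= b.team_id.
- a row (team_id=4): matches 6 b row(s) → 6 output row(s).
- a row (team_id=6): matches 4 b row(s) → 4 output row(s).
- a row (team_id=5): matches 5 b row(s) → 5 output row(s).
- a row (team_id=7): matches 2 b row(s) → 2 output row(s).
- a row (team_id=1): matches 7 b row(s) → 7 output row(s).
- a row (team_id=7): matches 2 b row(s) → 2 output row(s).
- a row (team_id=6): matches 4 b row(s) → 4 output row(s).
Total: 30 rows.

30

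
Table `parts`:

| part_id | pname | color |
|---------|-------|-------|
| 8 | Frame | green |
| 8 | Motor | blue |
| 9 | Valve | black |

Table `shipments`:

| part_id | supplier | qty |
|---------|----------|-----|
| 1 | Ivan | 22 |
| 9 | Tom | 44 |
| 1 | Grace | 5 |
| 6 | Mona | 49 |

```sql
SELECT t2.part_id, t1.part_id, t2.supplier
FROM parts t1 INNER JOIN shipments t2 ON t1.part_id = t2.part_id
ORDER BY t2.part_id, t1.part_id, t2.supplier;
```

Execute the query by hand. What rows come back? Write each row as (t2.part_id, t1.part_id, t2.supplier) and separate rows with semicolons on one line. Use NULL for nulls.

INNER JOIN keeps only pairs where the ON condition holds.
Matching on t1.part_id = t2.part_id.
Matched pairs: 1.

(9, 9, Tom)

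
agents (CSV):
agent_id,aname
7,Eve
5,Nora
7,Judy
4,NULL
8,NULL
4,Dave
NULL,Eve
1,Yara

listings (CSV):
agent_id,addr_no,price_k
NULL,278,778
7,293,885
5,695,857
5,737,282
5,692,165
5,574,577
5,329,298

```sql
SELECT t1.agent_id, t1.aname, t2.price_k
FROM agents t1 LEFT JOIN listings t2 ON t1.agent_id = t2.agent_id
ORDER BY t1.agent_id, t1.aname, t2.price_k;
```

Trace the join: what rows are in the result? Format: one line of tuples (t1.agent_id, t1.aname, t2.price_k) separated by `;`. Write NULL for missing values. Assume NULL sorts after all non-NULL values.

LEFT JOIN keeps every row from `agents`; unmatched rows get NULL for `listings`'s columns.
Matching on t1.agent_id = t2.agent_id. A NULL in a compared column never satisfies the condition.
Matched pairs: 7; unmatched t1 rows kept: 5.

(1, Yara, NULL); (4, Dave, NULL); (4, NULL, NULL); (5, Nora, 165); (5, Nora, 282); (5, Nora, 298); (5, Nora, 577); (5, Nora, 857); (7, Eve, 885); (7, Judy, 885); (8, NULL, NULL); (NULL, Eve, NULL)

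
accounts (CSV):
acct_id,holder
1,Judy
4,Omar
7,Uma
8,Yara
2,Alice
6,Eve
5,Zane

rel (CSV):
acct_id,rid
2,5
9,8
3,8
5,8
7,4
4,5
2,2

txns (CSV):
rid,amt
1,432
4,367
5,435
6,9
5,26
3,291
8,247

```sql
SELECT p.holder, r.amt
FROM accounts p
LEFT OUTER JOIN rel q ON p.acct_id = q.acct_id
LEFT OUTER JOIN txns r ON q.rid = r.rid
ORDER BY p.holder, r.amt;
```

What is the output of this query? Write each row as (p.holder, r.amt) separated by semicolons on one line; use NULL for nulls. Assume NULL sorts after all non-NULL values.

(Alice, 26); (Alice, 435); (Alice, NULL); (Eve, NULL); (Judy, NULL); (Omar, 26); (Omar, 435); (Uma, 367); (Yara, NULL); (Zane, 247)

Step 1 — p LEFT JOIN q on acct_id → 8 row(s).
Then LEFT JOIN `txns r` on rid: each of those 8 rows is kept; rows whose q.rid has no match in r get NULL for r's columns.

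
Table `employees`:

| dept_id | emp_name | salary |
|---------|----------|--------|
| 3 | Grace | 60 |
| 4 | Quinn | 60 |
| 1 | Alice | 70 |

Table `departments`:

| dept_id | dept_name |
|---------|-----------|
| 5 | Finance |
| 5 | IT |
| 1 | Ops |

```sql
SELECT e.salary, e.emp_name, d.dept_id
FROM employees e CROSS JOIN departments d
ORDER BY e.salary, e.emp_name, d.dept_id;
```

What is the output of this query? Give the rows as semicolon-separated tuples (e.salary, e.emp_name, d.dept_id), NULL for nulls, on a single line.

CROSS JOIN pairs every row of `employees` with every row of `departments`: 3 × 3 = 9 rows.

(60, Grace, 1); (60, Grace, 5); (60, Grace, 5); (60, Quinn, 1); (60, Quinn, 5); (60, Quinn, 5); (70, Alice, 1); (70, Alice, 5); (70, Alice, 5)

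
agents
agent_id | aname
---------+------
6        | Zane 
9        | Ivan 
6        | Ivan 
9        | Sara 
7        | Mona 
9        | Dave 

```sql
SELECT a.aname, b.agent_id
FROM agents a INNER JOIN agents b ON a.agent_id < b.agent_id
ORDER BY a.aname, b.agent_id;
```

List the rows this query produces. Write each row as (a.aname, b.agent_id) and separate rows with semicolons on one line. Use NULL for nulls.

INNER JOIN keeps only pairs where the ON condition holds.
Matching on a.agent_id < b.agent_id.
- a[0] agent_id=6 → 4 match(es) in b → 4 row(s).
- a[1] agent_id=9 → no match; dropped.
- a[2] agent_id=6 → 4 match(es) in b → 4 row(s).
- a[3] agent_id=9 → no match; dropped.
- a[4] agent_id=7 → 3 match(es) in b → 3 row(s).
- a[5] agent_id=9 → no match; dropped.

(Ivan, 7); (Ivan, 9); (Ivan, 9); (Ivan, 9); (Mona, 9); (Mona, 9); (Mona, 9); (Zane, 7); (Zane, 9); (Zane, 9); (Zane, 9)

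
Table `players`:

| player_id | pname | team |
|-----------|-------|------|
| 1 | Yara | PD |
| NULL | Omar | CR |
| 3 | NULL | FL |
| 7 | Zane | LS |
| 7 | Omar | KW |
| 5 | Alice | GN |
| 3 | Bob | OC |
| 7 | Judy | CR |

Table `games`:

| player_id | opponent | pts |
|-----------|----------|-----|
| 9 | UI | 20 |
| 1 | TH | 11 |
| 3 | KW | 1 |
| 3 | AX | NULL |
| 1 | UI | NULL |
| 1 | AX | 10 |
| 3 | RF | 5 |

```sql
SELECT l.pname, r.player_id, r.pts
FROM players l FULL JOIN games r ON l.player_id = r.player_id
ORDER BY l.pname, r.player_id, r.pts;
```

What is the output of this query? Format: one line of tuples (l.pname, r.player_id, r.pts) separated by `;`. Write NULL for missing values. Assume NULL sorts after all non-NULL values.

FULL OUTER JOIN keeps every row from both sides; unmatched rows get NULL for the other side's columns.
Matching on l.player_id = r.player_id. A NULL in a compared column never satisfies the condition.
- l row (player_id=1): matches 3 r row(s) → 3 output row(s).
- l row (player_id=NULL): no match → kept, r columns NULL.
- l row (player_id=3): matches 3 r row(s) → 3 output row(s).
- l row (player_id=7): no match → kept, r columns NULL.
- l row (player_id=7): no match → kept, r columns NULL.
- l row (player_id=5): no match → kept, r columns NULL.
- l row (player_id=3): matches 3 r row(s) → 3 output row(s).
- l row (player_id=7): no match → kept, r columns NULL.
- 1 row(s) from r found no l partner → padded with NULL.

(Alice, NULL, NULL); (Bob, 3, 1); (Bob, 3, 5); (Bob, 3, NULL); (Judy, NULL, NULL); (Omar, NULL, NULL); (Omar, NULL, NULL); (Yara, 1, 10); (Yara, 1, 11); (Yara, 1, NULL); (Zane, NULL, NULL); (NULL, 3, 1); (NULL, 3, 5); (NULL, 3, NULL); (NULL, 9, 20)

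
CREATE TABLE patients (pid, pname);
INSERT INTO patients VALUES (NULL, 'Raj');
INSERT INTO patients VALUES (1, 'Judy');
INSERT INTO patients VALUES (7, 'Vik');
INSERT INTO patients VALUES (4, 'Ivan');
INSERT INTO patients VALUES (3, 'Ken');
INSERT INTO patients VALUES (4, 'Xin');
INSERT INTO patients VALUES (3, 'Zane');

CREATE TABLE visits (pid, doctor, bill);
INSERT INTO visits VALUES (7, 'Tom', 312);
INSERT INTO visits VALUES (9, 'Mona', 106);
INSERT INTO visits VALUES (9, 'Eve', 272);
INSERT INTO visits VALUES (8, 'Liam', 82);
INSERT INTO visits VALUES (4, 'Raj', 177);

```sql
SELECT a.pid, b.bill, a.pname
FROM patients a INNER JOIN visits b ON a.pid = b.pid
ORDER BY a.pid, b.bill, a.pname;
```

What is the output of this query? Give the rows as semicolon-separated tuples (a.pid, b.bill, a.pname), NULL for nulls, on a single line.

(4, 177, Ivan); (4, 177, Xin); (7, 312, Vik)

INNER JOIN keeps only pairs where the ON condition holds.
Matching on a.pid = b.pid. A NULL in a compared column never satisfies the condition.
- pid=NULL: no matching b row, dropped.
- pid=1: no matching b row, dropped.
- pid=7: 1 matching b row(s), so 1 row(s) emitted.
- pid=4: 1 matching b row(s), so 1 row(s) emitted.
- pid=3: no matching b row, dropped.
- pid=4: 1 matching b row(s), so 1 row(s) emitted.
- pid=3: no matching b row, dropped.
After projecting and ordering:
a.pid | b.bill | a.pname
4 | 177 | Ivan
4 | 177 | Xin
7 | 312 | Vik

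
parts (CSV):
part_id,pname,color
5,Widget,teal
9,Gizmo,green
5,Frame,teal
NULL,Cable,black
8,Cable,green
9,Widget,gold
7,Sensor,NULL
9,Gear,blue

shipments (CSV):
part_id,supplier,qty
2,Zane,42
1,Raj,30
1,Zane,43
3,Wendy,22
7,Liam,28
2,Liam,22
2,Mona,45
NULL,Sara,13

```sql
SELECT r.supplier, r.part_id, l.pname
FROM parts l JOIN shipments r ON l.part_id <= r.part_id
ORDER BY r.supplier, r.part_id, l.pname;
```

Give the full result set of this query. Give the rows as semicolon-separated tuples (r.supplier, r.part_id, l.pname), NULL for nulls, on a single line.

INNER JOIN keeps only pairs where the ON condition holds.
Matching on l.part_id <= r.part_id. A NULL in a compared column never satisfies the condition.
- part_id=5: 1 matching r row(s), so 1 row(s) emitted.
- part_id=9: no matching r row, dropped.
- part_id=5: 1 matching r row(s), so 1 row(s) emitted.
- part_id=NULL: no matching r row, dropped.
- part_id=8: no matching r row, dropped.
- part_id=9: no matching r row, dropped.
- part_id=7: 1 matching r row(s), so 1 row(s) emitted.
- part_id=9: no matching r row, dropped.
After projecting and ordering:
r.supplier | r.part_id | l.pname
Liam | 7 | Frame
Liam | 7 | Sensor
Liam | 7 | Widget

(Liam, 7, Frame); (Liam, 7, Sensor); (Liam, 7, Widget)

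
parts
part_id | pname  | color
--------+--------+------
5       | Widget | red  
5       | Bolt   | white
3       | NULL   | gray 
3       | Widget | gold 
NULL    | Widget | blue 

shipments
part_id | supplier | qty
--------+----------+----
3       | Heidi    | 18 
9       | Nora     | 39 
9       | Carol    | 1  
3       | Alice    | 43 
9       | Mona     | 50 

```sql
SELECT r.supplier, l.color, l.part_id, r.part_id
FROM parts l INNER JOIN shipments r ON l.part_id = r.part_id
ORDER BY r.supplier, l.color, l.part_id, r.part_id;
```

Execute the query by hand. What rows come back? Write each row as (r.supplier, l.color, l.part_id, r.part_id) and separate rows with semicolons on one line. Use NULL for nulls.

(Alice, gold, 3, 3); (Alice, gray, 3, 3); (Heidi, gold, 3, 3); (Heidi, gray, 3, 3)

INNER JOIN keeps only pairs where the ON condition holds.
Matching on l.part_id = r.part_id. A NULL in a compared column never satisfies the condition.
- l (part_id=5) has no partner → excluded.
- l (part_id=5) has no partner → excluded.
- l (part_id=3) pairs with 2 row(s) of r.
- l (part_id=3) pairs with 2 row(s) of r.
- l (part_id=NULL) has no partner → excluded.
After projecting and ordering:
r.supplier | l.color | l.part_id | r.part_id
Alice | gold | 3 | 3
Alice | gray | 3 | 3
Heidi | gold | 3 | 3
Heidi | gray | 3 | 3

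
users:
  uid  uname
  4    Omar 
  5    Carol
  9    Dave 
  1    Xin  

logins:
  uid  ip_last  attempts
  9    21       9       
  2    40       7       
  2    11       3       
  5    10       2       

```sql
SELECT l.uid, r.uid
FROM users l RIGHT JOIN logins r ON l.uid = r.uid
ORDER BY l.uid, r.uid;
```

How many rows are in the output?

4

RIGHT JOIN keeps every row from `logins`; unmatched rows get NULL for `users`'s columns.
Matching on l.uid = r.uid.
Matched pairs: 2; unmatched r rows kept: 2.
Total: 2 matched + 2 padded = 4 rows.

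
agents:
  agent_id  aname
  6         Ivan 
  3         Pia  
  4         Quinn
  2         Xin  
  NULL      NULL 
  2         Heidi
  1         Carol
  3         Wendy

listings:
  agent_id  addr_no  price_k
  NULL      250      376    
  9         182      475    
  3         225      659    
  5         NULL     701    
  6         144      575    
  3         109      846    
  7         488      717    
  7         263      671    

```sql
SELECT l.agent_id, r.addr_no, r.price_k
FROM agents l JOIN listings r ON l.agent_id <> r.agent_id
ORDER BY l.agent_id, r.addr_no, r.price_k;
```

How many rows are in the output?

INNER JOIN keeps only pairs where the ON condition holds.
Matching on l.agent_id <> r.agent_id. A NULL in a compared column never satisfies the condition.
- agent_id=6: 6 matching r row(s), so 6 row(s) emitted.
- agent_id=3: 5 matching r row(s), so 5 row(s) emitted.
- agent_id=4: 7 matching r row(s), so 7 row(s) emitted.
- agent_id=2: 7 matching r row(s), so 7 row(s) emitted.
- agent_id=NULL: no matching r row, dropped.
- agent_id=2: 7 matching r row(s), so 7 row(s) emitted.
- agent_id=1: 7 matching r row(s), so 7 row(s) emitted.
- agent_id=3: 5 matching r row(s), so 5 row(s) emitted.
Total: 44 rows.

44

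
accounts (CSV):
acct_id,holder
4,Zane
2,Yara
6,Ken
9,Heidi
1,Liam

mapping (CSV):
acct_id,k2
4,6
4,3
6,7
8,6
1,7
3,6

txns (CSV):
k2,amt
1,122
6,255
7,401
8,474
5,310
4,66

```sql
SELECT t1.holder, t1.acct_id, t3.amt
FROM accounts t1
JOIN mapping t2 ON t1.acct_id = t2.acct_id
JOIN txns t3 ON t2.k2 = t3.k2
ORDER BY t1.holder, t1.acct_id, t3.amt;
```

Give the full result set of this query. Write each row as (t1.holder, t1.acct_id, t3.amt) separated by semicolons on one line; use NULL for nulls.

Evaluate left to right. First `accounts t1 INNER JOIN mapping t2` on acct_id: 4 row(s).
Then INNER JOIN `txns t3` on k2: keep only rows whose t2.k2 appears in t3.

(Ken, 6, 401); (Liam, 1, 401); (Zane, 4, 255)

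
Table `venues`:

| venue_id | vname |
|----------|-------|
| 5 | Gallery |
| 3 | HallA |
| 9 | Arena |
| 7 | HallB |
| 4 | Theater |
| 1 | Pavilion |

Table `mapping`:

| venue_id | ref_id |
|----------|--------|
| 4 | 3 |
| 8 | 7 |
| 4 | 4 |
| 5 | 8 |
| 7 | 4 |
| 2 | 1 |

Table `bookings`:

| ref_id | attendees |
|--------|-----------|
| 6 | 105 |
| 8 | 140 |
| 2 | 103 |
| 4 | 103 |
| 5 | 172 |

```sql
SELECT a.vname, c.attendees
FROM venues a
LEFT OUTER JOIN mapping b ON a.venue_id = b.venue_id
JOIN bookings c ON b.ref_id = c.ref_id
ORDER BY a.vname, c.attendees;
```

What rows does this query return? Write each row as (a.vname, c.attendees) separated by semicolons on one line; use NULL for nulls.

Joins associate left-to-right: venues LEFT JOIN mapping on venue_id gives 7 intermediate row(s).
Then INNER JOIN `bookings c` on ref_id: keep only rows whose b.ref_id appears in c.

(Gallery, 140); (HallB, 103); (Theater, 103)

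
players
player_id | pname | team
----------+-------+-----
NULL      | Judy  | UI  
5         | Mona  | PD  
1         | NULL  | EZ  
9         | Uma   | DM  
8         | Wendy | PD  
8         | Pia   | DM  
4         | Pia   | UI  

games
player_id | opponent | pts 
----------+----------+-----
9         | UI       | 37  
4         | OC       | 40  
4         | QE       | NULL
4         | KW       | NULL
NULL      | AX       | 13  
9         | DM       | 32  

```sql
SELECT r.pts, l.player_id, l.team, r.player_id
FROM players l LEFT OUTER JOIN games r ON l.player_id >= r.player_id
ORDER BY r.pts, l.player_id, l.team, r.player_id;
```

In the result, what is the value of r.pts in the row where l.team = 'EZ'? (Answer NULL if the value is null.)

NULL

LEFT JOIN keeps every row from `players`; unmatched rows get NULL for `games`'s columns.
Matching on l.player_id >= r.player_id. A NULL in a compared column never satisfies the condition.
Matched pairs: 17; unmatched l rows kept: 2.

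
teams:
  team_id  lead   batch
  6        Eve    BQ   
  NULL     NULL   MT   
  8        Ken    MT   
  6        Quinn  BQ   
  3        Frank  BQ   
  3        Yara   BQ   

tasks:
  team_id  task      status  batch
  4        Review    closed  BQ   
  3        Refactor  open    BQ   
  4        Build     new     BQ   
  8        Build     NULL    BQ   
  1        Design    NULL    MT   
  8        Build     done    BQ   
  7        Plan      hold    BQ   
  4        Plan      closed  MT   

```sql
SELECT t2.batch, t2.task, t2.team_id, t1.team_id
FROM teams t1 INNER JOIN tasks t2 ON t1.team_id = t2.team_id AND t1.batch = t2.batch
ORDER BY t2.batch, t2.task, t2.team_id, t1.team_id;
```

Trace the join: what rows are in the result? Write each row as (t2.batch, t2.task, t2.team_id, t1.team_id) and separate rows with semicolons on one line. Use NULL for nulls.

(BQ, Refactor, 3, 3); (BQ, Refactor, 3, 3)

INNER JOIN keeps only pairs where the ON condition holds.
Matching on t1.team_id = t2.team_id AND t1.batch = t2.batch. A NULL in a compared column never satisfies the condition.
- t1 (team_id=6, batch=BQ) has no partner → excluded.
- t1 (team_id=NULL, batch=MT) has no partner → excluded.
- t1 (team_id=8, batch=MT) has no partner → excluded.
- t1 (team_id=6, batch=BQ) has no partner → excluded.
- t1 (team_id=3, batch=BQ) pairs with 1 row(s) of t2.
- t1 (team_id=3, batch=BQ) pairs with 1 row(s) of t2.
After projecting and ordering:
t2.batch | t2.task | t2.team_id | t1.team_id
BQ | Refactor | 3 | 3
BQ | Refactor | 3 | 3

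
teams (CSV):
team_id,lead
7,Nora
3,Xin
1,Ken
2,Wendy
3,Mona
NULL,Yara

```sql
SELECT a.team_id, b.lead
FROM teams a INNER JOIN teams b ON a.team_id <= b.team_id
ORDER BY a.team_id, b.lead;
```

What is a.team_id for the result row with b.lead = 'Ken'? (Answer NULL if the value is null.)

INNER JOIN keeps only pairs where the ON condition holds.
Matching on a.team_id <= b.team_id. A NULL in a compared column never satisfies the condition.
- a row (team_id=7): matches 1 b row(s) → 1 output row(s).
- a row (team_id=3): matches 3 b row(s) → 3 output row(s).
- a row (team_id=1): matches 5 b row(s) → 5 output row(s).
- a row (team_id=2): matches 4 b row(s) → 4 output row(s).
- a row (team_id=3): matches 3 b row(s) → 3 output row(s).
- a row (team_id=NULL): no match → dropped.

1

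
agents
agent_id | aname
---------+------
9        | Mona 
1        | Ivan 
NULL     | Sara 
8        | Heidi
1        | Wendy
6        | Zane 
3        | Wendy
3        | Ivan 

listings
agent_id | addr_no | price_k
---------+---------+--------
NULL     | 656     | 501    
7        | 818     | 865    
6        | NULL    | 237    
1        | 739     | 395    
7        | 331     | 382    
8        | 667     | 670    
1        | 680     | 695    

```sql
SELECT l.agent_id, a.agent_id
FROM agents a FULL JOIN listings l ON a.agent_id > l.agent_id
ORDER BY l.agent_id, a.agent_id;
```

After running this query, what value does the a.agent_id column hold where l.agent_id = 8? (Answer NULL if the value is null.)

9

FULL OUTER JOIN keeps every row from both sides; unmatched rows get NULL for the other side's columns.
Matching on a.agent_id > l.agent_id. A NULL in a compared column never satisfies the condition.
- a row (agent_id=9): matches 6 l row(s) → 6 output row(s).
- a row (agent_id=1): no match → kept, l columns NULL.
- a row (agent_id=NULL): no match → kept, l columns NULL.
- a row (agent_id=8): matches 5 l row(s) → 5 output row(s).
- a row (agent_id=1): no match → kept, l columns NULL.
- a row (agent_id=6): matches 2 l row(s) → 2 output row(s).
- a row (agent_id=3): matches 2 l row(s) → 2 output row(s).
- a row (agent_id=3): matches 2 l row(s) → 2 output row(s).
- plus 1 unmatched l row(s), each kept with NULL a columns.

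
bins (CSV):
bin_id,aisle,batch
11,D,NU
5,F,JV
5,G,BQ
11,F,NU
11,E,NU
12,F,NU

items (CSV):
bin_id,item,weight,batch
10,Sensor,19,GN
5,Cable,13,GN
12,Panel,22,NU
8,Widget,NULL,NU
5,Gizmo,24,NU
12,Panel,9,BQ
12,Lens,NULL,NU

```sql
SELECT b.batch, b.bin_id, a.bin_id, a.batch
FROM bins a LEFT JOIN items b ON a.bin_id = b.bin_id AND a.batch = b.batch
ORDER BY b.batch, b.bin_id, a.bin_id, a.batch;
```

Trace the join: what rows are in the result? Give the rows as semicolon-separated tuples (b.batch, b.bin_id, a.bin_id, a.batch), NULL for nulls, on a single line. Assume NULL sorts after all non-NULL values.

LEFT JOIN keeps every row from `bins`; unmatched rows get NULL for `items`'s columns.
Matching on a.bin_id = b.bin_id AND a.batch = b.batch.
- a (bin_id=11, batch=NU) has no partner → padded with NULL.
- a (bin_id=5, batch=JV) has no partner → padded with NULL.
- a (bin_id=5, batch=BQ) has no partner → padded with NULL.
- a (bin_id=11, batch=NU) has no partner → padded with NULL.
- a (bin_id=11, batch=NU) has no partner → padded with NULL.
- a (bin_id=12, batch=NU) pairs with 2 row(s) of b.
After projecting and ordering:
b.batch | b.bin_id | a.bin_id | a.batch
NU | 12 | 12 | NU
NU | 12 | 12 | NU
NULL | NULL | 5 | BQ
NULL | NULL | 5 | JV
NULL | NULL | 11 | NU
NULL | NULL | 11 | NU
NULL | NULL | 11 | NU

(NU, 12, 12, NU); (NU, 12, 12, NU); (NULL, NULL, 5, BQ); (NULL, NULL, 5, JV); (NULL, NULL, 11, NU); (NULL, NULL, 11, NU); (NULL, NULL, 11, NU)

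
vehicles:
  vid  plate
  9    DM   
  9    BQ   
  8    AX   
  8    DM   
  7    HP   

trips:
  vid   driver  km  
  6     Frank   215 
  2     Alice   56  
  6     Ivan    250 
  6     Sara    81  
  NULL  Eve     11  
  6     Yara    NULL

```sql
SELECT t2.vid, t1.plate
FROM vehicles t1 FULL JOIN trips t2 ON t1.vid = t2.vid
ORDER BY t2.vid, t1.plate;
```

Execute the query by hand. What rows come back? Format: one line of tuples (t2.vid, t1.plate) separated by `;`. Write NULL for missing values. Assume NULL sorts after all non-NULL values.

FULL OUTER JOIN keeps every row from both sides; unmatched rows get NULL for the other side's columns.
Matching on t1.vid = t2.vid. A NULL in a compared column never satisfies the condition.
Matched pairs: 0; unmatched t1 rows kept: 5; unmatched t2 rows kept: 6.

(2, NULL); (6, NULL); (6, NULL); (6, NULL); (6, NULL); (NULL, AX); (NULL, BQ); (NULL, DM); (NULL, DM); (NULL, HP); (NULL, NULL)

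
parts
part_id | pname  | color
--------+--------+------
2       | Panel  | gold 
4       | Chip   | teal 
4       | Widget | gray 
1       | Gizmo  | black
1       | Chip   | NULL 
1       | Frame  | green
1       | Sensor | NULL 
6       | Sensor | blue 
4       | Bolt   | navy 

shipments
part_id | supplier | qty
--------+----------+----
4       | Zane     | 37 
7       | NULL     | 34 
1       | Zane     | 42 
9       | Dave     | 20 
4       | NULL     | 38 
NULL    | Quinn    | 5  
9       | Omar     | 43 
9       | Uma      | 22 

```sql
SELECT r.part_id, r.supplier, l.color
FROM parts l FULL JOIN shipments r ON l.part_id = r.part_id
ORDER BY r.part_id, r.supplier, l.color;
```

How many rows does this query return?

17

FULL OUTER JOIN keeps every row from both sides; unmatched rows get NULL for the other side's columns.
Matching on l.part_id = r.part_id. A NULL in a compared column never satisfies the condition.
Matched pairs: 10; unmatched l rows kept: 2; unmatched r rows kept: 5.
Total: 10 matched + 7 padded = 17 rows.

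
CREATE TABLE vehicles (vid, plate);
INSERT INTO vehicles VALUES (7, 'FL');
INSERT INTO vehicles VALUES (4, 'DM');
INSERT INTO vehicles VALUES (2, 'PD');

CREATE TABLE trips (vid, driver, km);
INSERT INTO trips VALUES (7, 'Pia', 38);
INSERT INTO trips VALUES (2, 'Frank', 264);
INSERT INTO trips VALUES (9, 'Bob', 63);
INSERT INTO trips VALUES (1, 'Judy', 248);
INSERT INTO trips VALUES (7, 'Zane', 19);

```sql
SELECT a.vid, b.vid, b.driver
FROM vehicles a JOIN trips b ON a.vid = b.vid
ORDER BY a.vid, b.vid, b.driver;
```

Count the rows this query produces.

INNER JOIN keeps only pairs where the ON condition holds.
Matching on a.vid = b.vid.
Matched pairs: 3.
Total: 3 rows.

3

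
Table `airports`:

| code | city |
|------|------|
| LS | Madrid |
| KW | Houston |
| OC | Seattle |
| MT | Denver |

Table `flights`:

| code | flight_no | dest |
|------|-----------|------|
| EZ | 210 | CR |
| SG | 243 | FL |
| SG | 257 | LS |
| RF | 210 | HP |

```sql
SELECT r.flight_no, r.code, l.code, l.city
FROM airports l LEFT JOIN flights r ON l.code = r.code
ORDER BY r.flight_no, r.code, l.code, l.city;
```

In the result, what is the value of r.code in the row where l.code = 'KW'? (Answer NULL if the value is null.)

NULL

LEFT JOIN keeps every row from `airports`; unmatched rows get NULL for `flights`'s columns.
Matching on l.code = r.code.
Matched pairs: 0; unmatched l rows kept: 4.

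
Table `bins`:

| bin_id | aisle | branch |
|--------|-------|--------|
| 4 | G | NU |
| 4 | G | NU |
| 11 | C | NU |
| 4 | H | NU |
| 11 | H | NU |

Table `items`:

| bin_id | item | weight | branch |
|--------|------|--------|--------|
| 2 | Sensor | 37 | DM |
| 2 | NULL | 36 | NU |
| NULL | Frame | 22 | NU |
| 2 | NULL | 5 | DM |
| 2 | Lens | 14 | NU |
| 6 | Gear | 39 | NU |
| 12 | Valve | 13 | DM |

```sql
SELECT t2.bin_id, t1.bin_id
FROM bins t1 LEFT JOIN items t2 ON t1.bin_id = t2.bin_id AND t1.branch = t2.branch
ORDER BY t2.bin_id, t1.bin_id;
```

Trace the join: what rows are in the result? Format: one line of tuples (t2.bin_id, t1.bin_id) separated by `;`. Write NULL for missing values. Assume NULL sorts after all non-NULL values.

LEFT JOIN keeps every row from `bins`; unmatched rows get NULL for `items`'s columns.
Matching on t1.bin_id = t2.bin_id AND t1.branch = t2.branch. A NULL in a compared column never satisfies the condition.
- t1[0] bin_id=4, branch=NU → no match; kept with NULLs on the t2 side.
- t1[1] bin_id=4, branch=NU → no match; kept with NULLs on the t2 side.
- t1[2] bin_id=11, branch=NU → no match; kept with NULLs on the t2 side.
- t1[3] bin_id=4, branch=NU → no match; kept with NULLs on the t2 side.
- t1[4] bin_id=11, branch=NU → no match; kept with NULLs on the t2 side.
After projecting and ordering:
t2.bin_id | t1.bin_id
NULL | 4
NULL | 4
NULL | 4
NULL | 11
NULL | 11

(NULL, 4); (NULL, 4); (NULL, 4); (NULL, 11); (NULL, 11)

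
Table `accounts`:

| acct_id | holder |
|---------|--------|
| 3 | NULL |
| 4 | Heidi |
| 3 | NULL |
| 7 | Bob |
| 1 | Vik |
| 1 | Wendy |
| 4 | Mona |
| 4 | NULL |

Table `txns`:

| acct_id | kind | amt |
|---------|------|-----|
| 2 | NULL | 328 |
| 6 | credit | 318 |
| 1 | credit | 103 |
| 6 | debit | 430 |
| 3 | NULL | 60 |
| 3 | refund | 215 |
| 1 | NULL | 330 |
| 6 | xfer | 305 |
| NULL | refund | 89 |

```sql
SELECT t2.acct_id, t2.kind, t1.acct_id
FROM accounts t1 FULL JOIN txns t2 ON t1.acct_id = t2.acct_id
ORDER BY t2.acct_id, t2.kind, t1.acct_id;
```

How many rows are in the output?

17

FULL OUTER JOIN keeps every row from both sides; unmatched rows get NULL for the other side's columns.
Matching on t1.acct_id = t2.acct_id. A NULL in a compared column never satisfies the condition.
- t1[0] acct_id=3 → 2 match(es) in t2 → 2 row(s).
- t1[1] acct_id=4 → no match; kept with NULLs on the t2 side.
- t1[2] acct_id=3 → 2 match(es) in t2 → 2 row(s).
- t1[3] acct_id=7 → no match; kept with NULLs on the t2 side.
- t1[4] acct_id=1 → 2 match(es) in t2 → 2 row(s).
- t1[5] acct_id=1 → 2 match(es) in t2 → 2 row(s).
- t1[6] acct_id=4 → no match; kept with NULLs on the t2 side.
- t1[7] acct_id=4 → no match; kept with NULLs on the t2 side.
- 5 t2 row(s) had no t1 match → kept, t1 columns NULL.
Total: 8 matched + 9 padded = 17 rows.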